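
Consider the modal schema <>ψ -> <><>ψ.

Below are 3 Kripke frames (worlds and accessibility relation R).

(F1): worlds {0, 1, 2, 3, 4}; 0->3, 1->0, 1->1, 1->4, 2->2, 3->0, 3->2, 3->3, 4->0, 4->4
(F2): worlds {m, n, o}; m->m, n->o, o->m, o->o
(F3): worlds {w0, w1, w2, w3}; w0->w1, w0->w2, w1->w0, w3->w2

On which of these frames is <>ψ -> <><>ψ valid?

This is the axiom for a generalized confluence (Geach) condition; its first-order frame correspondent is forall x forall y (xRy -> exists w (y = w & x R^2 w)).
(F1): satisfies the condition.
(F2): satisfies the condition.
(F3): fails — w0Rw1 but no w with w1=w and w0R²w.
Valid on: (F1), (F2).

(F1), (F2)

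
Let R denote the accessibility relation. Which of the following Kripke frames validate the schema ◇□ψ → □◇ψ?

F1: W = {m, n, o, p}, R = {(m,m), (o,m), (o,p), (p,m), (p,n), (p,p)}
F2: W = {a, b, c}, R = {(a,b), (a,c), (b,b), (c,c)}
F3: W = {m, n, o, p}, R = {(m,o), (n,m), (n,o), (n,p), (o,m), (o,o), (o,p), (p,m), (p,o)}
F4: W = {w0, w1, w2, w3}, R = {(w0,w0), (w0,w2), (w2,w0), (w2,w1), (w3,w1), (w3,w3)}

The schema corresponds to convergence: ∀x ∀y ∀z (Rxy ∧ Rxz → ∃w (Ryw ∧ Rzw)).
F1: fails — Rpm and Rpn but m and n have no common successor.
F2: fails — Rac and Rab but c and b have no common successor.
F3: satisfies the condition.
F4: fails — Rw2w1 and Rw2w1 but w1 and w1 have no common successor.
Valid on: F3.

F3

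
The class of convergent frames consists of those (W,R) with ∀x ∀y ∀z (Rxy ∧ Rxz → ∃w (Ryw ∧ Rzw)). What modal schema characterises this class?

◇□s → □◇s

This is convergence; the standard corresponding axiom is .2: ◇□s → □◇s.
Suppose ◇□s→□◇s is valid. Take Rxy, Rxz and set V(s)={w : Ryw}. Then □s at y so ◇□s at x, so □◇s at x, so ◇s at z, giving w with Rzw and Ryw.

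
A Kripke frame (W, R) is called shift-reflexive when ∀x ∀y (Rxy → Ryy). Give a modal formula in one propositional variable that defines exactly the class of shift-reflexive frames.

□(□r → r)

This is shift-reflexivity; the standard corresponding axiom is T□: □(□r → r).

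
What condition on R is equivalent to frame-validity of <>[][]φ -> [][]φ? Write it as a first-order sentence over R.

This is a Sahlqvist (Geach-type) schema ◇^1□^2φ → □^2◇^0φ.
First-order correspondent: forall x forall y forall z ((xRy & x R^2 z) -> exists w (y R^2 w & z = w)).

forall x forall y forall z ((xRy & x R^2 z) -> exists w (y R^2 w & z = w))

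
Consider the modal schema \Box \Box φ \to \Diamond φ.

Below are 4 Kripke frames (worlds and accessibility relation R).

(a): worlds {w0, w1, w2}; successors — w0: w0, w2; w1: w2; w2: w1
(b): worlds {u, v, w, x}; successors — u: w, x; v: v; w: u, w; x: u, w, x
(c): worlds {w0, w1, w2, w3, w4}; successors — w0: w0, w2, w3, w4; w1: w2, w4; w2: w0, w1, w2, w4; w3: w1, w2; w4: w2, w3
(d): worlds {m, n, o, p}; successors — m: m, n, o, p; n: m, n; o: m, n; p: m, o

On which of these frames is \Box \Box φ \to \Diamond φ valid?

The schema corresponds to a generalized confluence (Geach) condition: \forall x \exists w (x R^2 w \wedge xRw).
(a): fails — at w1 but no w with w1R²w and w1Rw.
(b): satisfies the condition.
(c): satisfies the condition.
(d): satisfies the condition.

(b), (c), (d)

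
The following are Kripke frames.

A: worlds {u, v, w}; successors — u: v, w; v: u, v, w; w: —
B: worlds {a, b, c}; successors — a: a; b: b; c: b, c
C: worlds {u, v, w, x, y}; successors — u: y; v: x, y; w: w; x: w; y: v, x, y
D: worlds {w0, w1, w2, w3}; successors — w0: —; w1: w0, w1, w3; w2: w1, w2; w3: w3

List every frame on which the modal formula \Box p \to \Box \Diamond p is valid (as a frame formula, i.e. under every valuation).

B

The schema corresponds to a generalized confluence (Geach) condition: \forall x \forall z (xRz \to \exists w (xRw \wedge zRw)).
A: fails — uRw but no t with uRt and wRt.
B: ✓.
C: fails — vRx but no t with vRt and xRt.
D: fails — w1Rw0 but no w with w1Rw and w0Rw.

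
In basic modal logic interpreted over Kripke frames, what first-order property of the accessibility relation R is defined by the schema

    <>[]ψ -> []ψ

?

the Euclidean property

Replacing ψ by ¬ψ and contraposing gives the equivalent schema ◇ψ → □◇ψ.
Suppose ◇ψ→□◇ψ is valid. Take Rxy, Rxz and set V(ψ)={y}. Then ◇ψ at x, so □◇ψ at x, so ◇ψ at z, so some w with Rzw has ψ; w=y, i.e. Rzy. By symmetry of the argument, Ryz.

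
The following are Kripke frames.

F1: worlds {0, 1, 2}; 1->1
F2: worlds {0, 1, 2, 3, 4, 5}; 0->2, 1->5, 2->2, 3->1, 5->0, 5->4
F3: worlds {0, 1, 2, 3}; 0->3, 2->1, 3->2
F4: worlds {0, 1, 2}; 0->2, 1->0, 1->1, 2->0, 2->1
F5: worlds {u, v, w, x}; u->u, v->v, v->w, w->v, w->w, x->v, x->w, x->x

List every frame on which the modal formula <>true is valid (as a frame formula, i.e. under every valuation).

This is the axiom for seriality; its first-order frame correspondent is forall x exists y Rxy.
F1: fails — world 0 has no successor.
F2: fails — world 4 has no successor.
F3: fails — world 1 has no successor.
F4: holds.
F5: holds.

F4, F5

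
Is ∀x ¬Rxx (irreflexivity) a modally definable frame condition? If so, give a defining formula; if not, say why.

Modal frame validity is preserved under surjective bounded morphisms.
The 3-cycle (worlds 0,1,2 with 0→1→2→0) is irreflexive, and the map sending every world to a single reflexive point • is a surjective bounded morphism (forth: every edge maps to (•,•); back: every world has a successor). So any modal formula valid on the 3-cycle is also valid on the reflexive point, which is not irreflexive.
So the class is not modally definable.

No — not modally definable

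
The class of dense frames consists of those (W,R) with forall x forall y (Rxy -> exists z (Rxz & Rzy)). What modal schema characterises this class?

This is density; the standard corresponding axiom is C4: □□s → □s.
Suppose □□s→□s is valid. Take Rxy and set V(s)={w : xR²w}. Then □□s at x, so □s at x, so s at y, i.e. ∃z(Rxz∧Rzy).

□□s → □s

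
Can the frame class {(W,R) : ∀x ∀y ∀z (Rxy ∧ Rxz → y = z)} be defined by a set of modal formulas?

Definable; ◇p → □p defines it

Yes: it is partial functionality, defined by the CD schema ◇p → □p.
Suppose ◇p→□p is valid. Take Rxy, Rxz and set V(p)={y}. Then ◇p at x, so □p at x, so p at z, i.e. z=y.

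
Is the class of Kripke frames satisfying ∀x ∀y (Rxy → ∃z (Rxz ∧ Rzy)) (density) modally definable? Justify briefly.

Yes, by □□r → □r

This is a Sahlqvist condition; the C4 axiom □□r → □r defines it.
Suppose □□r→□r is valid. Take Rxy and set V(r)={w : xR²w}. Then □□r at x, so □r at x, so r at y, i.e. ∃z(Rxz∧Rzy).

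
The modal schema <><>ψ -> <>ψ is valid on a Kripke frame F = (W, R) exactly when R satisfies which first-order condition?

This is frame-equivalent to □ψ → □□ψ (substitute ¬ψ for ψ and contrapose).
Suppose □ψ→□□ψ is valid. Take Rxy, Ryz and set V(ψ)={w : Rxw}. Then □ψ at x, so □□ψ at x, so □ψ at y, so ψ at z, i.e. Rxz.
The converse is a direct semantic check.
So the correspondent is transitivity.

Transitivity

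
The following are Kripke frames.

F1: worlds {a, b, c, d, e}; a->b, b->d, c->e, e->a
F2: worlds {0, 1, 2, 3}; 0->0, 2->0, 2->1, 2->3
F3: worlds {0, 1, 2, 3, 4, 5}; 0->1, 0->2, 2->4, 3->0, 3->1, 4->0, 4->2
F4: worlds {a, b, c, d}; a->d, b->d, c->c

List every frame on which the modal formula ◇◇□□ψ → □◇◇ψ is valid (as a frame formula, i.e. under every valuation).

F4

Frame correspondent (Sahlqvist): ∀x ∀y ∀z ((xR²y ∧ xRz) → ∃w (yR²w ∧ zR²w)) — i.e. a generalized confluence (Geach) condition.
F1: fails — aR²d, aRb but no w with dR²w and bR²w.
F2: fails — 2R²0, 2R1 but no w with 0R²w and 1R²w.
F3: fails — 0R²4, 0R1 but no w with 4R²w and 1R²w.
F4: condition met.
Valid on: F4.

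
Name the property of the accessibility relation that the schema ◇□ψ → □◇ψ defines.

convergence

Suppose ◇□ψ→□◇ψ is valid. Take Rxy, Rxz and set V(ψ)={w : Ryw}. Then □ψ at y so ◇□ψ at x, so □◇ψ at x, so ◇ψ at z, giving w with Rzw and Ryw.
Conversely, on a frame with convergence the schema holds at every world under every valuation.
So the correspondent is convergence.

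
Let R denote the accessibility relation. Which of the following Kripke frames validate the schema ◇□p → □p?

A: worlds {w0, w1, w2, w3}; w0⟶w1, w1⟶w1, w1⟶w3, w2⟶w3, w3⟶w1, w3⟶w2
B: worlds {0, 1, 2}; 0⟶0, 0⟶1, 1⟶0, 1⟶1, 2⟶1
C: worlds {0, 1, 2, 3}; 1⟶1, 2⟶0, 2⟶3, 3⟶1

The schema corresponds to the Euclidean property: ∀x ∀y ∀z (Rxy ∧ Rxz → Ryz).
A: fails — Rw1w3 and Rw1w3 but not Rw3w3.
B: condition met.
C: fails — R23 and R23 but not R33.
Valid on: B.

B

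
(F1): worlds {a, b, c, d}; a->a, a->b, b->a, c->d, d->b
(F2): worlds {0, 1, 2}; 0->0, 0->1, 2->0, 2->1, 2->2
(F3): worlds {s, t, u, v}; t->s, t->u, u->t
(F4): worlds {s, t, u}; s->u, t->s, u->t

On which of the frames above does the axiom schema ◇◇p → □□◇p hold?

Frame correspondent (Sahlqvist): ∀x ∀y ∀z ((xR²y ∧ xR²z) → ∃w (y = w ∧ zRw)) — i.e. a generalized confluence (Geach) condition.
(F1): fails — aR²b, aR²b but no w with b=w and bRw.
(F2): fails — 0R²0, 0R²1 but no w with 0=w and 1Rw.
(F3): fails — tR²t, tR²t but no w with t=w and tRw.
(F4): fails — sR²t, sR²t but no w with t=w and tRw.
Valid on no frame.

none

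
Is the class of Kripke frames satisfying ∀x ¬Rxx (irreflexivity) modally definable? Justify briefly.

If a class were modally definable it would be closed under surjective bounded morphisms (Goldblatt–Thomason).
The 3-cycle (worlds w0,w1,w2 with w0→w1→w2→w0) is irreflexive, and the map sending every world to a single reflexive point • is a surjective bounded morphism (forth: every edge maps to (•,•); back: every world has a successor). So any modal formula valid on the 3-cycle is also valid on the reflexive point, which is not irreflexive.
Hence irreflexivity is not modally definable.

No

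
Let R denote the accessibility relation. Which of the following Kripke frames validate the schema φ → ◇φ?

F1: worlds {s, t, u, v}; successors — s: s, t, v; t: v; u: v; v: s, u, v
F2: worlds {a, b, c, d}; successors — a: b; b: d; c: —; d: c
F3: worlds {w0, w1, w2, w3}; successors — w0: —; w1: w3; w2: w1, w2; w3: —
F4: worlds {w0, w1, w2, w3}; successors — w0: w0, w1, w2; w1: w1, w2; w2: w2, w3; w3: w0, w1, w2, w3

Frame correspondent (Sahlqvist): ∀x Rxx — i.e. reflexivity.
F1: fails — world t does not see itself.
F2: fails — world a does not see itself.
F3: fails — world w0 does not see itself.
F4: ✓.

F4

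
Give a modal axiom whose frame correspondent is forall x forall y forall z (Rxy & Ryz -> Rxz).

□r → □□r

A defining formula is □r → □□r (the 4 axiom).
Suppose □r→□□r is valid. Take Rxy, Ryz and set V(r)={w : Rxw}. Then □r at x, so □□r at x, so □r at y, so r at z, i.e. Rxz.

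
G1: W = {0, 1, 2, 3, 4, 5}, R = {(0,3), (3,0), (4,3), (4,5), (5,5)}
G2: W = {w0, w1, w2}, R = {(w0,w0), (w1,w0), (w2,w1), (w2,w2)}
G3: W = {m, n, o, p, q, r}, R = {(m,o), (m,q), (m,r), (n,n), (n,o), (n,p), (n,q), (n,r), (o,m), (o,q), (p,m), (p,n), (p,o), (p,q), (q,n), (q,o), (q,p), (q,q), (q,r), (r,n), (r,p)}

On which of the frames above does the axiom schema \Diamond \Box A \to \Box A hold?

none

This is the axiom for the Euclidean property; its first-order frame correspondent is \forall x \forall y \forall z (Rxy \wedge Rxz \to Ryz).
G1: fails — R03 and R03 but not R33.
G2: fails — Rw2w1 and Rw2w2 but not Rw1w2.
G3: fails — Rmr and Rmr but not Rrr.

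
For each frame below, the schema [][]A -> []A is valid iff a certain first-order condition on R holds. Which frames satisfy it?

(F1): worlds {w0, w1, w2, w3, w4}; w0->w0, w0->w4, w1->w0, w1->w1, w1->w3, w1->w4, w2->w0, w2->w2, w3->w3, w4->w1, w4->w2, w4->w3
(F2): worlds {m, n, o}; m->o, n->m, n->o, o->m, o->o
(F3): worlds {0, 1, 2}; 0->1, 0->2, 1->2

The schema corresponds to density: forall x forall y (Rxy -> exists z (Rxz & Rzy)).
(F1): condition met.
(F2): condition met.
(F3): fails — R12 but no z with R1z and Rz2.
Valid on: (F1), (F2).

(F1), (F2)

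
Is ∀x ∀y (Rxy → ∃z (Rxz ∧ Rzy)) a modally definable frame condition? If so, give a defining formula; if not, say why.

Yes: it is density, defined by the C4 schema □□q → □q.
Suppose □□q→□q is valid. Take Rxy and set V(q)={w : xR²w}. Then □□q at x, so □q at x, so q at y, i.e. ∃z(Rxz∧Rzy).

Definable; □□q → □q defines it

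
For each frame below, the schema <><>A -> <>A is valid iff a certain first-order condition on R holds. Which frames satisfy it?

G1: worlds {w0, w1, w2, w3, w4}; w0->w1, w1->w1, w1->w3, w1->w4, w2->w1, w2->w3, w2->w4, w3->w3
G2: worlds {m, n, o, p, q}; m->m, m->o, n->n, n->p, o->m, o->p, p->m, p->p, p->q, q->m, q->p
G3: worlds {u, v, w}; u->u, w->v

G3

This is the axiom for transitivity; its first-order frame correspondent is forall x forall y forall z (Rxy & Ryz -> Rxz).
G1: fails — Rw0w1 and Rw1w3 but not Rw0w3.
G2: fails — Rom and Rmo but not Roo.
G3: condition met.
Valid on: G3.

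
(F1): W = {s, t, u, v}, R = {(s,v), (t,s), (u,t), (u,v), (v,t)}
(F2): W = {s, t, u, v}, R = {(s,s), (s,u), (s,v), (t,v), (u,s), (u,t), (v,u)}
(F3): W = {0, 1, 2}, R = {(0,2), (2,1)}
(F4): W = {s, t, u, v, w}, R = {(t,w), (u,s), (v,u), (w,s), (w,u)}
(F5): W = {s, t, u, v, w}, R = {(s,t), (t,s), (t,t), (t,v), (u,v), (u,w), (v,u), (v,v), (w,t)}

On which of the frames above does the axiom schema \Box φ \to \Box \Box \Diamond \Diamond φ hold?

(F1), (F2)

This is the axiom for a generalized confluence (Geach) condition; its first-order frame correspondent is \forall x \forall z (x R^2 z \to \exists w (xRw \wedge z R^2 w)).
(F1): condition met.
(F2): condition met.
(F3): fails — 0R²1 but no w with 0Rw and 1R²w.
(F4): fails — tR²s but no w* with tRw* and sR²w*.
(F5): fails — sR²v but no w* with sRw* and vR²w*.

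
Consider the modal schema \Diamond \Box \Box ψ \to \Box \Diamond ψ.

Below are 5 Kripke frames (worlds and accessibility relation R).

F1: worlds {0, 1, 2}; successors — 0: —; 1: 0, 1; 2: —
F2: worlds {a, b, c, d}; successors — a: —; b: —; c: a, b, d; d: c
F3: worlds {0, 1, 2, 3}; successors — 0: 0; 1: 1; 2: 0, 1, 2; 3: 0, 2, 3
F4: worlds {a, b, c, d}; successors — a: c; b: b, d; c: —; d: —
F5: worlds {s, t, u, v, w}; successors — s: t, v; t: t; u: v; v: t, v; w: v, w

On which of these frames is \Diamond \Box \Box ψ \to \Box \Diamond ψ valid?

F5

Frame correspondent (Sahlqvist): \forall x \forall y \forall z ((xRy \wedge xRz) \to \exists w (y R^2 w \wedge zRw)) — i.e. a generalized confluence (Geach) condition.
F1: fails — 1R0, 1R0 but no w with 0R²w and 0Rw.
F2: fails — cRa, cRa but no w with aR²w and aRw.
F3: fails — 2R0, 2R1 but no w with 0R²w and 1Rw.
F4: fails — aRc, aRc but no w with cR²w and cRw.
F5: satisfies the condition.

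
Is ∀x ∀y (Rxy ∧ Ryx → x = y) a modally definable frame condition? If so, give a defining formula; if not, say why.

Any modally definable frame class is closed under surjective bounded morphisms.
The 4-cycle (worlds 0,1,2,3 with 0→1→2→3→0) is antisymmetric. Sending even-indexed worlds to • and odd-indexed worlds to ∘ is a surjective bounded morphism onto the two-world frame with •↔∘, which is not antisymmetric.
So no modal formula (or set of formulas) defines exactly the antisymmetric frames.

Not modally definable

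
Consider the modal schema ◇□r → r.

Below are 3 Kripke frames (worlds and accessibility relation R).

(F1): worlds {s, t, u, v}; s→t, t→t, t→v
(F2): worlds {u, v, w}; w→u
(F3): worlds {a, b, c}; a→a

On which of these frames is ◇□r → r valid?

The schema corresponds to symmetry: ∀x ∀y (Rxy → Ryx).
(F1): fails — Rtv but not Rvt.
(F2): fails — Rwu but not Ruw.
(F3): condition met.

(F3)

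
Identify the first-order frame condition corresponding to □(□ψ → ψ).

shift-reflexivity

Suppose □(□ψ→ψ) is valid. Take Rxy and set V(ψ)={w : Ryw}. Then at y, □ψ holds; since □(□ψ→ψ) at x, □ψ→ψ at y, so ψ at y, i.e. Ryy.
Conversely, on a frame with shift-reflexivity the schema holds at every world under every valuation.
So the correspondent is shift-reflexivity.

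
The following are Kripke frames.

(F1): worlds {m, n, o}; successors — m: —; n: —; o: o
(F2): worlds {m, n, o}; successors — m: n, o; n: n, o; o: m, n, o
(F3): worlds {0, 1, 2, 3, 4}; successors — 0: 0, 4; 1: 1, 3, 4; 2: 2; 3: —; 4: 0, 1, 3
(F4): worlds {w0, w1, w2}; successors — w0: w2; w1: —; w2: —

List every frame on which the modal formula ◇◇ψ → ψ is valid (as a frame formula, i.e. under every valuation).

Frame correspondent (Sahlqvist): ∀x ∀y (xR²y → ∃w (y = w ∧ x = w)) — i.e. a generalized confluence (Geach) condition.
(F1): satisfies the condition.
(F2): fails — mR²n but n ≠ m.
(F3): fails — 0R²1 but 1 ≠ 0.
(F4): satisfies the condition.

(F1), (F4)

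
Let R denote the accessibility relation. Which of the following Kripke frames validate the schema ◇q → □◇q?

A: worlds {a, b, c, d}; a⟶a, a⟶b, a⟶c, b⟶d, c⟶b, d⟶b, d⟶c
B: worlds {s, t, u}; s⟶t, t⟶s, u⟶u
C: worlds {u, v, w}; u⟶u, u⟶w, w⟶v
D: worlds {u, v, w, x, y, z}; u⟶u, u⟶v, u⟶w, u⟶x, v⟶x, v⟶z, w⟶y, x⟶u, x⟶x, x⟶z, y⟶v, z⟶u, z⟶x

none

The schema corresponds to the Euclidean property: ∀x ∀y ∀z (Rxy ∧ Rxz → Ryz).
A: fails — Rab and Rab but not Rbb.
B: fails — Rst and Rst but not Rtt.
C: fails — Ruw and Ruw but not Rww.
D: fails — Ruv and Ruv but not Rvv.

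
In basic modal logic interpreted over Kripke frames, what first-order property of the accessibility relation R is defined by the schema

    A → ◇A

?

reflexivity: ∀x Rxx

This schema is equivalent to the T axiom □A → A.
Its frame correspondent is reflexivity — ∀x Rxx.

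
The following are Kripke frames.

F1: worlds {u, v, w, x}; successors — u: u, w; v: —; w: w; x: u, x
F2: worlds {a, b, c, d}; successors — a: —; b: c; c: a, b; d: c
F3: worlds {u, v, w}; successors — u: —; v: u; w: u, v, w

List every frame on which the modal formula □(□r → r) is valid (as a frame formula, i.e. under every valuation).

Frame correspondent (Sahlqvist): ∀x ∀y (Rxy → Ryy) — i.e. shift-reflexivity.
F1: condition met.
F2: fails — Rca but not Raa.
F3: fails — Rvu but not Ruu.

F1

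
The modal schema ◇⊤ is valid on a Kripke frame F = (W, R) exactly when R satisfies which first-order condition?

◇⊤ holds at w iff w has a successor, so frame-validity of ◇⊤ is exactly seriality. Equivalently via □r → ◇r:
Suppose □r→◇r is valid. At any x set V(r)=W. Then □r at x, so ◇r at x, so x has a successor.

seriality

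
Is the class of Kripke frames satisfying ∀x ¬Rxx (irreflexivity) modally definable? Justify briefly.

Any modally definable frame class is closed under surjective bounded morphisms.
The 5-cycle (worlds s,t,u,v,w with s→t→u→v→w→s) is irreflexive, and the map sending every world to a single reflexive point • is a surjective bounded morphism (forth: every edge maps to (•,•); back: every world has a successor). So any modal formula valid on the 5-cycle is also valid on the reflexive point, which is not irreflexive.
So the class is not modally definable.

Not definable by any modal formula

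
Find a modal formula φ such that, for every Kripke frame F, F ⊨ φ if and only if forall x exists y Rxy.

A defining formula is □ψ → ◇ψ (the D axiom).

□ψ → ◇ψ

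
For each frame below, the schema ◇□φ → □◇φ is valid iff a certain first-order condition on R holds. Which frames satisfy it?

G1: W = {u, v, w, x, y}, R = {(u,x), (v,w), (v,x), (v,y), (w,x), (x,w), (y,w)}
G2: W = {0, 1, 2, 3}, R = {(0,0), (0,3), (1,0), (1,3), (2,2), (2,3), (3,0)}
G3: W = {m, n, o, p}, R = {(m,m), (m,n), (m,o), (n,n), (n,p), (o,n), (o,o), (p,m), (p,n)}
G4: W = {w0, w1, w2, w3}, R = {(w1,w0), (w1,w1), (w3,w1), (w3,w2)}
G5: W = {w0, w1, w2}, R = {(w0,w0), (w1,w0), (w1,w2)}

G3

This is the axiom for convergence; its first-order frame correspondent is ∀x ∀y ∀z (Rxy ∧ Rxz → ∃w (Ryw ∧ Rzw)).
G1: fails — Rvw and Rvx but w and x have no common successor.
G2: fails — R23 and R22 but 3 and 2 have no common successor.
G3: holds.
G4: fails — Rw1w1 and Rw1w0 but w1 and w0 have no common successor.
G5: fails — Rw1w2 and Rw1w2 but w2 and w2 have no common successor.
Valid on: G3.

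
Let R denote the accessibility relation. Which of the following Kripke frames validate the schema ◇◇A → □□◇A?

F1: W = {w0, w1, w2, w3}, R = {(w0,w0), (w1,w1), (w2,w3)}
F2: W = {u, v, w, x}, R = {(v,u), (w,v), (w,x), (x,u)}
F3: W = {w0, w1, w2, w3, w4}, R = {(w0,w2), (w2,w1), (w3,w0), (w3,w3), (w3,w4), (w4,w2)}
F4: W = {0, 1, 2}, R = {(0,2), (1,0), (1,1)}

The schema corresponds to a generalized confluence (Geach) condition: ∀x ∀y ∀z ((xR²y ∧ xR²z) → ∃w (y = w ∧ zRw)).
F1: ✓.
F2: fails — wR²u, wR²u but no t with u=t and uRt.
F3: fails — w0R²w1, w0R²w1 but no w with w1=w and w1Rw.
F4: fails — 1R²0, 1R²0 but no w with 0=w and 0Rw.
Valid on: F1.

F1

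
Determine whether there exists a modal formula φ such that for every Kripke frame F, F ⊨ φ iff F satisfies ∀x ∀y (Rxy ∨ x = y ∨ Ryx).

No — not modally definable

If a class were modally definable it would be closed under disjoint unions (Goldblatt–Thomason).
Take 4 disjoint single-world reflexive frames: each is trivially connected, but their disjoint union has 4 worlds with no edge between distinct components, so it is not connected.
So the class is not modally definable.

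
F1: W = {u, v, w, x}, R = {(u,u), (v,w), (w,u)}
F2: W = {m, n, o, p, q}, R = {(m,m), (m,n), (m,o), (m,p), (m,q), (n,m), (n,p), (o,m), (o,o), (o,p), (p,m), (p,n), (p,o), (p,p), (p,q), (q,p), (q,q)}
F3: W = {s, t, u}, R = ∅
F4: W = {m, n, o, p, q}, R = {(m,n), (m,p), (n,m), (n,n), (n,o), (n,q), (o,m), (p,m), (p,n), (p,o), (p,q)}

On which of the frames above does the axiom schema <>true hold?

F2

Frame correspondent (Sahlqvist): forall x exists y Rxy — i.e. seriality.
F1: fails — world x has no successor.
F2: condition met.
F3: fails — world s has no successor.
F4: fails — world q has no successor.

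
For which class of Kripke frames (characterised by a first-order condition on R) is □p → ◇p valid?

seriality

Suppose □p→◇p is valid. At any x set V(p)=W. Then □p at x, so ◇p at x, so x has a successor.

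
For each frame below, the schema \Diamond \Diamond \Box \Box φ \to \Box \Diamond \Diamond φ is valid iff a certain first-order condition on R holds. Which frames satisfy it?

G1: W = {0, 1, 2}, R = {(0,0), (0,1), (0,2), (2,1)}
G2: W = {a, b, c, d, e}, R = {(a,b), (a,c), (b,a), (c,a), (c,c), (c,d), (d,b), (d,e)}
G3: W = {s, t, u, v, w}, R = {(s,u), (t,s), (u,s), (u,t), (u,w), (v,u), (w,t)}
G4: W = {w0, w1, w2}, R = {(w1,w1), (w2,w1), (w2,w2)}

The schema corresponds to a generalized confluence (Geach) condition: \forall x \forall y \forall z ((x R^2 y \wedge xRz) \to \exists w (y R^2 w \wedge z R^2 w)).
G1: fails — 0R²0, 0R1 but no w with 0R²w and 1R²w.
G2: fails — aR²d, aRb but no w with dR²w and bR²w.
G3: fails — uR²s, uRt but no w* with sR²w* and tR²w*.
G4: satisfies the condition.

G4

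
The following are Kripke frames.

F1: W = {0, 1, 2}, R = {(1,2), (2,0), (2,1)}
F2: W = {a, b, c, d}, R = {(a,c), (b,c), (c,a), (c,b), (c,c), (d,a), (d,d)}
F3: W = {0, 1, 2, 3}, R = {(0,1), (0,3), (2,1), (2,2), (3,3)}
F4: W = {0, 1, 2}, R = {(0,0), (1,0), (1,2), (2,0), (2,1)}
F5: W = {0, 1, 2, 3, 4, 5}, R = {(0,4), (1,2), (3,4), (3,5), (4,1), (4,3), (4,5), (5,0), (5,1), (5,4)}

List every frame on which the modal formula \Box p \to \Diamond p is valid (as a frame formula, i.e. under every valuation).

This is the axiom for seriality; its first-order frame correspondent is \forall x \exists y Rxy.
F1: fails — world 0 has no successor.
F2: condition met.
F3: fails — world 1 has no successor.
F4: condition met.
F5: fails — world 2 has no successor.
Valid on: F2, F4.

F2, F4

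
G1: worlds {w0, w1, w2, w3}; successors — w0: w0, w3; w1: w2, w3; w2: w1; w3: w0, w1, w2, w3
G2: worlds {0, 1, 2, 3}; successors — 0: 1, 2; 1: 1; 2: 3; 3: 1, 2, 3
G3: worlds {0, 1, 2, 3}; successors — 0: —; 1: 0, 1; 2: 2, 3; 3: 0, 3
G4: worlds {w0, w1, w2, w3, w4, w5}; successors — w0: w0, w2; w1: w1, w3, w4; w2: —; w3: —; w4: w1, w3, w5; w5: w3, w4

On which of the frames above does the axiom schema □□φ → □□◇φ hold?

G2

This is the axiom for a generalized confluence (Geach) condition; its first-order frame correspondent is ∀x ∀z (xR²z → ∃w (xR²w ∧ zRw)).
G1: fails — w2R²w2 but no w with w2R²w and w2Rw.
G2: satisfies the condition.
G3: fails — 1R²0 but no w with 1R²w and 0Rw.
G4: fails — w0R²w2 but no w with w0R²w and w2Rw.
Valid on: G2.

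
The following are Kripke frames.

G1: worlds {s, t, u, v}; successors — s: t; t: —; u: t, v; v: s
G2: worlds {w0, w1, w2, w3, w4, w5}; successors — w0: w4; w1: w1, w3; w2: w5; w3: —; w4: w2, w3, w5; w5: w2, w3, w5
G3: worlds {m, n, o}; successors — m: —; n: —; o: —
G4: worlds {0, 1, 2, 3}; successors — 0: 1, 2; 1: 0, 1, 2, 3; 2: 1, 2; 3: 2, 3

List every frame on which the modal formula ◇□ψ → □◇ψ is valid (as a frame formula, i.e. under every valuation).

This is the axiom for convergence; its first-order frame correspondent is ∀x ∀y ∀z (Rxy ∧ Rxz → ∃w (Ryw ∧ Rzw)).
G1: fails — Rst and Rst but t and t have no common successor.
G2: fails — Rw1w1 and Rw1w3 but w1 and w3 have no common successor.
G3: condition met.
G4: condition met.
Valid on: G3, G4.

G3, G4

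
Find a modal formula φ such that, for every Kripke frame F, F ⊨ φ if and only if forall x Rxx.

□p → p

A defining formula is □p → p (the T axiom).
Suppose □p→p is valid. At any x set V(p)={w : Rxw}. Then □p holds at x, so p holds at x, i.e. Rxx.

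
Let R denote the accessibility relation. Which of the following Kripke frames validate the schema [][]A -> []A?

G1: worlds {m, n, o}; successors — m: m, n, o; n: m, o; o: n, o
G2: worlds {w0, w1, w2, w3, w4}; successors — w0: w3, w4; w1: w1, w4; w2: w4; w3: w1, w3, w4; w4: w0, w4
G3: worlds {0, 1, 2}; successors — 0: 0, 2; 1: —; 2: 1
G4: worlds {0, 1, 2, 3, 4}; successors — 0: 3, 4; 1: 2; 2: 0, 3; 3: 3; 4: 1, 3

G1, G2

This is the axiom for density; its first-order frame correspondent is forall x forall y (Rxy -> exists z (Rxz & Rzy)).
G1: holds.
G2: holds.
G3: fails — R21 but no z with R2z and Rz1.
G4: fails — R12 but no z with R1z and Rz2.
Valid on: G1, G2.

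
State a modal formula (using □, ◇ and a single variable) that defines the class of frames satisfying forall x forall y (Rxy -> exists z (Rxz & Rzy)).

This is density; the standard corresponding axiom is C4: □□s → □s.
Suppose □□s→□s is valid. Take Rxy and set V(s)={w : xR²w}. Then □□s at x, so □s at x, so s at y, i.e. ∃z(Rxz∧Rzy).

□□s → □s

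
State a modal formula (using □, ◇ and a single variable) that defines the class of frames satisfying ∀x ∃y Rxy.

A defining formula is □p → ◇p (the D axiom).
Suppose □p→◇p is valid. At any x set V(p)=W. Then □p at x, so ◇p at x, so x has a successor.

□p → ◇p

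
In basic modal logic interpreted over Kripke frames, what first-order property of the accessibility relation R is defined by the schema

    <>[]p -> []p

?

the Euclidean property

This is frame-equivalent to ◇p → □◇p (substitute ¬p for p and contrapose).
Suppose ◇p→□◇p is valid. Take Rxy, Rxz and set V(p)={y}. Then ◇p at x, so □◇p at x, so ◇p at z, so some w with Rzw has p; w=y, i.e. Rzy. By symmetry of the argument, Ryz.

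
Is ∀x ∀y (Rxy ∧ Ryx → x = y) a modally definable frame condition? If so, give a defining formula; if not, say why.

Not modally definable

If a class were modally definable it would be closed under surjective bounded morphisms (Goldblatt–Thomason).
The 8-cycle (worlds s,t,u,v,w,x,y,z with s→t→u→v→w→x→y→z→s) is antisymmetric. Sending even-indexed worlds to s and odd-indexed worlds to t is a surjective bounded morphism onto the two-world frame with s↔t, which is not antisymmetric.
So no modal formula (or set of formulas) defines exactly the antisymmetric frames.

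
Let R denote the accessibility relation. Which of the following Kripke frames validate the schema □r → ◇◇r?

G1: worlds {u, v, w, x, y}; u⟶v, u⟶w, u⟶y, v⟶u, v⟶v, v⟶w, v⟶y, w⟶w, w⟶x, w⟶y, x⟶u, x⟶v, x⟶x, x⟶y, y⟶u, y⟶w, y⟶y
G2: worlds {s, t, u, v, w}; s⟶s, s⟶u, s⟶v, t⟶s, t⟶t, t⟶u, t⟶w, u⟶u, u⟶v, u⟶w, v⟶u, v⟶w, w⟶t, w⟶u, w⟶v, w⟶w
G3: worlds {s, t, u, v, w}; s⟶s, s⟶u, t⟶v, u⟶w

G1, G2

Frame correspondent (Sahlqvist): ∀x ∃w (xRw ∧ xR²w) — i.e. a generalized confluence (Geach) condition.
G1: satisfies the condition.
G2: satisfies the condition.
G3: fails — at t but no w* with tRw* and tR²w*.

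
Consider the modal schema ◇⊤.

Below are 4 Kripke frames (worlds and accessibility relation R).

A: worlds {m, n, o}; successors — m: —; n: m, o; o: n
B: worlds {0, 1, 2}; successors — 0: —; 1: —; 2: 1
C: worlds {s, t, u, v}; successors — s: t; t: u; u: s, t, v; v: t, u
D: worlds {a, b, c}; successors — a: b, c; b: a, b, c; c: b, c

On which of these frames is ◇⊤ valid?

C, D

This is the axiom for seriality; its first-order frame correspondent is ∀x ∃y Rxy.
A: fails — world m has no successor.
B: fails — world 0 has no successor.
C: holds.
D: holds.
Valid on: C, D.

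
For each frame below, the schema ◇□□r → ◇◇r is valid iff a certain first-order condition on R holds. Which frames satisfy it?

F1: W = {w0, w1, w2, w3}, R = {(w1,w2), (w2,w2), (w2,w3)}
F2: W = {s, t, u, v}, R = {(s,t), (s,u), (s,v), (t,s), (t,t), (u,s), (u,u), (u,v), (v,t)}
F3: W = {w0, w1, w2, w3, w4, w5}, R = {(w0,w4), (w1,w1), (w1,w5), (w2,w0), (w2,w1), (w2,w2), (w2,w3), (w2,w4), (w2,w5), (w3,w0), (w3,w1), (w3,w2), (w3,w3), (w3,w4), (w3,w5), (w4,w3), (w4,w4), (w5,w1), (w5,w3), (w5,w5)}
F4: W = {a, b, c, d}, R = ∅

This is the axiom for a generalized confluence (Geach) condition; its first-order frame correspondent is ∀x ∀y (xRy → ∃w (yR²w ∧ xR²w)).
F1: fails — w2Rw3 but no w with w3R²w and w2R²w.
F2: condition met.
F3: condition met.
F4: condition met.
Valid on: F2, F3, F4.

F2, F3, F4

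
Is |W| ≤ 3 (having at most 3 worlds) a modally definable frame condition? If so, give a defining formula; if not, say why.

If a class were modally definable it would be closed under disjoint unions (Goldblatt–Thomason).
Any modal formula valid on each of 4 disjoint one-world frames is valid on their disjoint union (validity is preserved under disjoint unions). Each one-world frame has |W|=1≤3, but the union has |W|=4.
Hence having at most 3 worlds is not modally definable.

No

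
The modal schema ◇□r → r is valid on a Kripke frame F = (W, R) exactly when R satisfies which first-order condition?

Symmetry

Equivalently (dual form): r → □◇r.
Suppose r→□◇r is valid. Take Rxy and set V(r)={x}. Then r at x, so □◇r at x, so ◇r at y, so some z with Ryz has r; z=x, i.e. Ryx.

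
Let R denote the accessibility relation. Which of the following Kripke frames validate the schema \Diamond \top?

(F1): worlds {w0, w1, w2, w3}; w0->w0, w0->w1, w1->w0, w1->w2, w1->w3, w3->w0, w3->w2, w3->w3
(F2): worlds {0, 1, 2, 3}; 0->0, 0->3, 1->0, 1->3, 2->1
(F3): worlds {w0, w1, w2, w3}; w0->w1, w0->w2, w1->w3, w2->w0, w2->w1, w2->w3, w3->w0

(F3)

The schema corresponds to seriality: \forall x \exists y Rxy.
(F1): fails — world w2 has no successor.
(F2): fails — world 3 has no successor.
(F3): satisfies the condition.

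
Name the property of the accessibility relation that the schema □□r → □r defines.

This is the C4 axiom.
Its frame correspondent is density — ∀x ∀y (Rxy → ∃z (Rxz ∧ Rzy)).

density: ∀x ∀y (Rxy → ∃z (Rxz ∧ Rzy))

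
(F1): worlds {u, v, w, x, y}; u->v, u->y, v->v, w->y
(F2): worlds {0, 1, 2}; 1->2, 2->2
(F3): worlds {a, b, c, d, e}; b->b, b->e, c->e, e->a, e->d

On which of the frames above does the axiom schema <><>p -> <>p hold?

This is the axiom for transitivity; its first-order frame correspondent is forall x forall y forall z (Rxy & Ryz -> Rxz).
(F1): satisfies the condition.
(F2): satisfies the condition.
(F3): fails — Rce and Rea but not Rca.

(F1), (F2)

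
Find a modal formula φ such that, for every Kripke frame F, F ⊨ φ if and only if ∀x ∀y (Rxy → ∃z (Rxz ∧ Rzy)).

This is density; the standard corresponding axiom is C4: □□q → □q.

□□q → □q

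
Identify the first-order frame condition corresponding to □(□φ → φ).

shift-reflexivity: ∀x ∀y (Rxy → Ryy)

Suppose □(□φ→φ) is valid. Take Rxy and set V(φ)={w : Ryw}. Then at y, □φ holds; since □(□φ→φ) at x, □φ→φ at y, so φ at y, i.e. Ryy.
Conversely, on a frame with shift-reflexivity the schema holds at every world under every valuation.
Frame condition: ∀x ∀y (Rxy → Ryy).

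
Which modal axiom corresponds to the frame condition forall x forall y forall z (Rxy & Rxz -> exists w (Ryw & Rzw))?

This is convergence; the standard corresponding axiom is .2: ◇□ψ → □◇ψ.

◇□ψ → □◇ψ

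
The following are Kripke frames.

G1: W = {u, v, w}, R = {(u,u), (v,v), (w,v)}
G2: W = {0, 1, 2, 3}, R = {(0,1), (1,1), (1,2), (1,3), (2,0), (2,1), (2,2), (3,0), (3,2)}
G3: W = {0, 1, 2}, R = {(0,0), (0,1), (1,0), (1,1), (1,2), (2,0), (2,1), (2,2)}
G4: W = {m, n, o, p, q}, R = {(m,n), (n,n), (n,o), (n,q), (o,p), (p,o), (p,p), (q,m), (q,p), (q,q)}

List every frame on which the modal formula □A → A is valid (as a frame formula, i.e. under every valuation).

Frame correspondent (Sahlqvist): ∀x Rxx — i.e. reflexivity.
G1: fails — world w does not see itself.
G2: fails — world 0 does not see itself.
G3: satisfies the condition.
G4: fails — world m does not see itself.

G3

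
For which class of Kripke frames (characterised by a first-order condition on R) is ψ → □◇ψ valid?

Suppose ψ→□◇ψ is valid. Take Rxy and set V(ψ)={x}. Then ψ at x, so □◇ψ at x, so ◇ψ at y, so some z with Ryz has ψ; z=x, i.e. Ryx.

symmetry: ∀x ∀y (Rxy → Ryx)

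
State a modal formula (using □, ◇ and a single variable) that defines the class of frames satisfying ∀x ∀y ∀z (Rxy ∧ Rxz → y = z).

The condition is partial functionality. The CD schema ◇q → □q defines it.

◇q → □q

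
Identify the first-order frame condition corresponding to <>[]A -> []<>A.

This is the .2 axiom.
Its frame correspondent is convergence — forall x forall y forall z (Rxy & Rxz -> exists w (Ryw & Rzw)).

Convergence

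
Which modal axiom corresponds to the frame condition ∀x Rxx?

□ψ → ψ

A defining formula is □ψ → ψ (the T axiom).
Suppose □ψ→ψ is valid. At any x set V(ψ)={w : Rxw}. Then □ψ holds at x, so ψ holds at x, i.e. Rxx.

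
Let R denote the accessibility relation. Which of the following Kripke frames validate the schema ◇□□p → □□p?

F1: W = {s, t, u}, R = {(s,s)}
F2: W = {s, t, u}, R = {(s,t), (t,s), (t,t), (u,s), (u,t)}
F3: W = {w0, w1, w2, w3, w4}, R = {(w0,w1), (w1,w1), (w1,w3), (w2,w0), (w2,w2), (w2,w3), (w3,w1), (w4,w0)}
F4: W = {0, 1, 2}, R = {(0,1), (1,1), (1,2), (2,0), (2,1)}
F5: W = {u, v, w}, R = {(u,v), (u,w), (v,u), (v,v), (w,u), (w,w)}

This is the axiom for a generalized confluence (Geach) condition; its first-order frame correspondent is ∀x ∀y ∀z ((xRy ∧ xR²z) → ∃w (yR²w ∧ z = w)).
F1: satisfies the condition.
F2: satisfies the condition.
F3: fails — w2Rw0, w2R²w0 but no w with w0R²w and w0=w.
F4: fails — 1R2, 1R²0 but no w with 2R²w and 0=w.
F5: satisfies the condition.
Valid on: F1, F2, F5.

F1, F2, F5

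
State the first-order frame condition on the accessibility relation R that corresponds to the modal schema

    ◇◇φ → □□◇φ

This is a Sahlqvist (Geach-type) schema ◇^2□^0φ → □^2◇^1φ.
First-order correspondent: ∀x ∀y ∀z ((xR²y ∧ xR²z) → ∃w (y = w ∧ zRw)).

∀x ∀y ∀z ((xR²y ∧ xR²z) → ∃w (y = w ∧ zRw))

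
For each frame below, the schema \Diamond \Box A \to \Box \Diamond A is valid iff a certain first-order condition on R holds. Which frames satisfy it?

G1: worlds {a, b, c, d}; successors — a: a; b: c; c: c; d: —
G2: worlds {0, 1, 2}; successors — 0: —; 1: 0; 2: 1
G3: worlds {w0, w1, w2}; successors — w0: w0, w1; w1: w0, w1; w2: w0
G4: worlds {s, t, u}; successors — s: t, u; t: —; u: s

G1, G3

The schema corresponds to convergence: \forall x \forall y \forall z (Rxy \wedge Rxz \to \exists w (Ryw \wedge Rzw)).
G1: holds.
G2: fails — R10 and R10 but 0 and 0 have no common successor.
G3: holds.
G4: fails — Rsu and Rst but u and t have no common successor.
Valid on: G1, G3.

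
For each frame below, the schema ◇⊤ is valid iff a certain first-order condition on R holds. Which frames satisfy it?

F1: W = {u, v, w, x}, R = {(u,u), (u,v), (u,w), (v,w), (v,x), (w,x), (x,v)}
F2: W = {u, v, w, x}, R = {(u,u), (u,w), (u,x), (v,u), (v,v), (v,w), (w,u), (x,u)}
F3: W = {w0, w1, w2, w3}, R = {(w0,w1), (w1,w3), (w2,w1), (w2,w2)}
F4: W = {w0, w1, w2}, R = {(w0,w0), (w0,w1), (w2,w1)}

The schema corresponds to seriality: ∀x ∃y Rxy.
F1: satisfies the condition.
F2: satisfies the condition.
F3: fails — world w3 has no successor.
F4: fails — world w1 has no successor.
Valid on: F1, F2.

F1, F2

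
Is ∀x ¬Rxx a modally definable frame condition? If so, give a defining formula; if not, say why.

Modal frame validity is preserved under surjective bounded morphisms.
The 4-cycle (worlds s,t,u,v with s→t→u→v→s) is irreflexive, and the map sending every world to a single reflexive point • is a surjective bounded morphism (forth: every edge maps to (•,•); back: every world has a successor). So any modal formula valid on the 4-cycle is also valid on the reflexive point, which is not irreflexive.
So no modal formula (or set of formulas) defines exactly the irreflexive frames.

No — not modally definable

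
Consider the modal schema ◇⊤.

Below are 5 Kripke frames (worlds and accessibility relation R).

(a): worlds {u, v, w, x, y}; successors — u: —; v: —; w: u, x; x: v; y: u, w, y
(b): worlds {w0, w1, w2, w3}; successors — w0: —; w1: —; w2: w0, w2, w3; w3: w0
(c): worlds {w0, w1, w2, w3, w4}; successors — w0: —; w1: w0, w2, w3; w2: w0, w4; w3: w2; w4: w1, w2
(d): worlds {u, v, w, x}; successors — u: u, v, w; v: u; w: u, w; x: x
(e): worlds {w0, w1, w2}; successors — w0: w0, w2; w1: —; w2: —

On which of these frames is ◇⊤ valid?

The schema corresponds to seriality: ∀x ∃y Rxy.
(a): fails — world u has no successor.
(b): fails — world w0 has no successor.
(c): fails — world w0 has no successor.
(d): ✓.
(e): fails — world w1 has no successor.
Valid on: (d).

(d)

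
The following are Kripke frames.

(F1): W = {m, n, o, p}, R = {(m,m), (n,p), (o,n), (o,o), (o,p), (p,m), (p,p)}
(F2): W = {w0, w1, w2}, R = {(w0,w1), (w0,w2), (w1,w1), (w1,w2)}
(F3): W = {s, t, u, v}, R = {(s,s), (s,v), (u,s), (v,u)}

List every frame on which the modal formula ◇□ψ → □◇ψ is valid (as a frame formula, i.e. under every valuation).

Frame correspondent (Sahlqvist): ∀x ∀y ∀z (Rxy ∧ Rxz → ∃w (Ryw ∧ Rzw)) — i.e. convergence.
(F1): holds.
(F2): fails — Rw0w1 and Rw0w2 but w1 and w2 have no common successor.
(F3): fails — Rss and Rsv but s and v have no common successor.
Valid on: (F1).

(F1)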